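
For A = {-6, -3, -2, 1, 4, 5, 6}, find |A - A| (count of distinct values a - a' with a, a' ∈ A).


A - A = {a - a' : a, a' ∈ A}; |A| = 7.
Bounds: 2|A|-1 ≤ |A - A| ≤ |A|² - |A| + 1, i.e. 13 ≤ |A - A| ≤ 43.
Note: 0 ∈ A - A always (from a - a). The set is symmetric: if d ∈ A - A then -d ∈ A - A.
Enumerate nonzero differences d = a - a' with a > a' (then include -d):
Positive differences: {1, 2, 3, 4, 5, 6, 7, 8, 9, 10, 11, 12}
Full difference set: {0} ∪ (positive diffs) ∪ (negative diffs).
|A - A| = 1 + 2·12 = 25 (matches direct enumeration: 25).

|A - A| = 25


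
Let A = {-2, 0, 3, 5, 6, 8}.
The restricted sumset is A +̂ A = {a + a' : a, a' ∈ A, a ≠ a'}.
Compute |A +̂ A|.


Restricted sumset: A +̂ A = {a + a' : a ∈ A, a' ∈ A, a ≠ a'}.
Equivalently, take A + A and drop any sum 2a that is achievable ONLY as a + a for a ∈ A (i.e. sums representable only with equal summands).
Enumerate pairs (a, a') with a < a' (symmetric, so each unordered pair gives one sum; this covers all a ≠ a'):
  -2 + 0 = -2
  -2 + 3 = 1
  -2 + 5 = 3
  -2 + 6 = 4
  -2 + 8 = 6
  0 + 3 = 3
  0 + 5 = 5
  0 + 6 = 6
  0 + 8 = 8
  3 + 5 = 8
  3 + 6 = 9
  3 + 8 = 11
  5 + 6 = 11
  5 + 8 = 13
  6 + 8 = 14
Collected distinct sums: {-2, 1, 3, 4, 5, 6, 8, 9, 11, 13, 14}
|A +̂ A| = 11
(Reference bound: |A +̂ A| ≥ 2|A| - 3 for |A| ≥ 2, with |A| = 6 giving ≥ 9.)

|A +̂ A| = 11


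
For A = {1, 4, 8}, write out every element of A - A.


A - A = {a - a' : a, a' ∈ A}.
Compute a - a' for each ordered pair (a, a'):
a = 1: 1-1=0, 1-4=-3, 1-8=-7
a = 4: 4-1=3, 4-4=0, 4-8=-4
a = 8: 8-1=7, 8-4=4, 8-8=0
Collecting distinct values (and noting 0 appears from a-a):
A - A = {-7, -4, -3, 0, 3, 4, 7}
|A - A| = 7

A - A = {-7, -4, -3, 0, 3, 4, 7}


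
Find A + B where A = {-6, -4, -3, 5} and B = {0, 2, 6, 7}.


A + B = {a + b : a ∈ A, b ∈ B}.
Enumerate all |A|·|B| = 4·4 = 16 pairs (a, b) and collect distinct sums.
a = -6: -6+0=-6, -6+2=-4, -6+6=0, -6+7=1
a = -4: -4+0=-4, -4+2=-2, -4+6=2, -4+7=3
a = -3: -3+0=-3, -3+2=-1, -3+6=3, -3+7=4
a = 5: 5+0=5, 5+2=7, 5+6=11, 5+7=12
Collecting distinct sums: A + B = {-6, -4, -3, -2, -1, 0, 1, 2, 3, 4, 5, 7, 11, 12}
|A + B| = 14

A + B = {-6, -4, -3, -2, -1, 0, 1, 2, 3, 4, 5, 7, 11, 12}


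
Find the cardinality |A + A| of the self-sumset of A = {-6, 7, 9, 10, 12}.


A + A = {a + a' : a, a' ∈ A}; |A| = 5.
General bounds: 2|A| - 1 ≤ |A + A| ≤ |A|(|A|+1)/2, i.e. 9 ≤ |A + A| ≤ 15.
Lower bound 2|A|-1 is attained iff A is an arithmetic progression.
Enumerate sums a + a' for a ≤ a' (symmetric, so this suffices):
a = -6: -6+-6=-12, -6+7=1, -6+9=3, -6+10=4, -6+12=6
a = 7: 7+7=14, 7+9=16, 7+10=17, 7+12=19
a = 9: 9+9=18, 9+10=19, 9+12=21
a = 10: 10+10=20, 10+12=22
a = 12: 12+12=24
Distinct sums: {-12, 1, 3, 4, 6, 14, 16, 17, 18, 19, 20, 21, 22, 24}
|A + A| = 14

|A + A| = 14


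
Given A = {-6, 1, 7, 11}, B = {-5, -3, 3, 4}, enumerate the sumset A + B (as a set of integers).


A + B = {a + b : a ∈ A, b ∈ B}.
Enumerate all |A|·|B| = 4·4 = 16 pairs (a, b) and collect distinct sums.
a = -6: -6+-5=-11, -6+-3=-9, -6+3=-3, -6+4=-2
a = 1: 1+-5=-4, 1+-3=-2, 1+3=4, 1+4=5
a = 7: 7+-5=2, 7+-3=4, 7+3=10, 7+4=11
a = 11: 11+-5=6, 11+-3=8, 11+3=14, 11+4=15
Collecting distinct sums: A + B = {-11, -9, -4, -3, -2, 2, 4, 5, 6, 8, 10, 11, 14, 15}
|A + B| = 14

A + B = {-11, -9, -4, -3, -2, 2, 4, 5, 6, 8, 10, 11, 14, 15}


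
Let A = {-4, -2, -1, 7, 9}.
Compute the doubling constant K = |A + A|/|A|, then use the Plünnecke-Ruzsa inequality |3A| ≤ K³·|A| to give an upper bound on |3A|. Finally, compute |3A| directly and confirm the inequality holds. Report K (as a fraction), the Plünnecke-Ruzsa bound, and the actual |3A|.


|A| = 5.
Step 1: Compute A + A by enumerating all 25 pairs.
A + A = {-8, -6, -5, -4, -3, -2, 3, 5, 6, 7, 8, 14, 16, 18}, so |A + A| = 14.
Step 2: Doubling constant K = |A + A|/|A| = 14/5 = 14/5 ≈ 2.8000.
Step 3: Plünnecke-Ruzsa gives |3A| ≤ K³·|A| = (2.8000)³ · 5 ≈ 109.7600.
Step 4: Compute 3A = A + A + A directly by enumerating all triples (a,b,c) ∈ A³; |3A| = 28.
Step 5: Check 28 ≤ 109.7600? Yes ✓.

K = 14/5, Plünnecke-Ruzsa bound K³|A| ≈ 109.7600, |3A| = 28, inequality holds.


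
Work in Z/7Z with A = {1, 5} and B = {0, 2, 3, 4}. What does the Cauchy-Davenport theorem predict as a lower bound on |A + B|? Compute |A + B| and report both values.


Cauchy-Davenport: |A + B| ≥ min(p, |A| + |B| - 1) for A, B nonempty in Z/pZ.
|A| = 2, |B| = 4, p = 7.
CD lower bound = min(7, 2 + 4 - 1) = min(7, 5) = 5.
Compute A + B mod 7 directly:
a = 1: 1+0=1, 1+2=3, 1+3=4, 1+4=5
a = 5: 5+0=5, 5+2=0, 5+3=1, 5+4=2
A + B = {0, 1, 2, 3, 4, 5}, so |A + B| = 6.
Verify: 6 ≥ 5? Yes ✓.

CD lower bound = 5, actual |A + B| = 6.


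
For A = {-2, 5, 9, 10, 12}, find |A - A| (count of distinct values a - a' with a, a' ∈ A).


A - A = {a - a' : a, a' ∈ A}; |A| = 5.
Bounds: 2|A|-1 ≤ |A - A| ≤ |A|² - |A| + 1, i.e. 9 ≤ |A - A| ≤ 21.
Note: 0 ∈ A - A always (from a - a). The set is symmetric: if d ∈ A - A then -d ∈ A - A.
Enumerate nonzero differences d = a - a' with a > a' (then include -d):
Positive differences: {1, 2, 3, 4, 5, 7, 11, 12, 14}
Full difference set: {0} ∪ (positive diffs) ∪ (negative diffs).
|A - A| = 1 + 2·9 = 19 (matches direct enumeration: 19).

|A - A| = 19


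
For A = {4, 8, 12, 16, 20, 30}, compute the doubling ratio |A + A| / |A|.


|A| = 6.
Compute A + A by enumerating all 36 pairs.
A + A = {8, 12, 16, 20, 24, 28, 32, 34, 36, 38, 40, 42, 46, 50, 60}, so |A + A| = 15.
K = |A + A| / |A| = 15/6 = 5/2 ≈ 2.5000.
Reference: AP of size 6 gives K = 11/6 ≈ 1.8333; a fully generic set of size 6 gives K ≈ 3.5000.

|A| = 6, |A + A| = 15, K = 15/6 = 5/2.


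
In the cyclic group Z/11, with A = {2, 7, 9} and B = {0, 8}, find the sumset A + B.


Work in Z/11Z: reduce every sum a + b modulo 11.
Enumerate all 6 pairs:
a = 2: 2+0=2, 2+8=10
a = 7: 7+0=7, 7+8=4
a = 9: 9+0=9, 9+8=6
Distinct residues collected: {2, 4, 6, 7, 9, 10}
|A + B| = 6 (out of 11 total residues).

A + B = {2, 4, 6, 7, 9, 10}


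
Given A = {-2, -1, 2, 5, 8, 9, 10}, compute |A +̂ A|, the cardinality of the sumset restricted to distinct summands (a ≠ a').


Restricted sumset: A +̂ A = {a + a' : a ∈ A, a' ∈ A, a ≠ a'}.
Equivalently, take A + A and drop any sum 2a that is achievable ONLY as a + a for a ∈ A (i.e. sums representable only with equal summands).
Enumerate pairs (a, a') with a < a' (symmetric, so each unordered pair gives one sum; this covers all a ≠ a'):
  -2 + -1 = -3
  -2 + 2 = 0
  -2 + 5 = 3
  -2 + 8 = 6
  -2 + 9 = 7
  -2 + 10 = 8
  -1 + 2 = 1
  -1 + 5 = 4
  -1 + 8 = 7
  -1 + 9 = 8
  -1 + 10 = 9
  2 + 5 = 7
  2 + 8 = 10
  2 + 9 = 11
  2 + 10 = 12
  5 + 8 = 13
  5 + 9 = 14
  5 + 10 = 15
  8 + 9 = 17
  8 + 10 = 18
  9 + 10 = 19
Collected distinct sums: {-3, 0, 1, 3, 4, 6, 7, 8, 9, 10, 11, 12, 13, 14, 15, 17, 18, 19}
|A +̂ A| = 18
(Reference bound: |A +̂ A| ≥ 2|A| - 3 for |A| ≥ 2, with |A| = 7 giving ≥ 11.)

|A +̂ A| = 18


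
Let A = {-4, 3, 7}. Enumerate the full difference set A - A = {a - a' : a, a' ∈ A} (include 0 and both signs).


A - A = {a - a' : a, a' ∈ A}.
Compute a - a' for each ordered pair (a, a'):
a = -4: -4--4=0, -4-3=-7, -4-7=-11
a = 3: 3--4=7, 3-3=0, 3-7=-4
a = 7: 7--4=11, 7-3=4, 7-7=0
Collecting distinct values (and noting 0 appears from a-a):
A - A = {-11, -7, -4, 0, 4, 7, 11}
|A - A| = 7

A - A = {-11, -7, -4, 0, 4, 7, 11}


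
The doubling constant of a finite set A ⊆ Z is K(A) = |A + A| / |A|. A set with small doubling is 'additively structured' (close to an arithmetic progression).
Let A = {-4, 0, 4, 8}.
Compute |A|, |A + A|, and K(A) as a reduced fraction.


|A| = 4.
Compute A + A by enumerating all 16 pairs.
A + A = {-8, -4, 0, 4, 8, 12, 16}, so |A + A| = 7.
K = |A + A| / |A| = 7/4 (already in lowest terms) ≈ 1.7500.
Reference: AP of size 4 gives K = 7/4 ≈ 1.7500; a fully generic set of size 4 gives K ≈ 2.5000.

|A| = 4, |A + A| = 7, K = 7/4.


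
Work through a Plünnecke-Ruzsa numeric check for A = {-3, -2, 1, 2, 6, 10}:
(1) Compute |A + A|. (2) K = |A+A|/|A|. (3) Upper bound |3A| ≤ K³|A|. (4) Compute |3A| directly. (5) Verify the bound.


|A| = 6.
Step 1: Compute A + A by enumerating all 36 pairs.
A + A = {-6, -5, -4, -2, -1, 0, 2, 3, 4, 7, 8, 11, 12, 16, 20}, so |A + A| = 15.
Step 2: Doubling constant K = |A + A|/|A| = 15/6 = 15/6 ≈ 2.5000.
Step 3: Plünnecke-Ruzsa gives |3A| ≤ K³·|A| = (2.5000)³ · 6 ≈ 93.7500.
Step 4: Compute 3A = A + A + A directly by enumerating all triples (a,b,c) ∈ A³; |3A| = 28.
Step 5: Check 28 ≤ 93.7500? Yes ✓.

K = 15/6, Plünnecke-Ruzsa bound K³|A| ≈ 93.7500, |3A| = 28, inequality holds.


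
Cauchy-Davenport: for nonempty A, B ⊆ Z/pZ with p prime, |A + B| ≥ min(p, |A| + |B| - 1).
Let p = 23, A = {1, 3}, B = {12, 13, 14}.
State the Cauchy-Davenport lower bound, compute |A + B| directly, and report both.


Cauchy-Davenport: |A + B| ≥ min(p, |A| + |B| - 1) for A, B nonempty in Z/pZ.
|A| = 2, |B| = 3, p = 23.
CD lower bound = min(23, 2 + 3 - 1) = min(23, 4) = 4.
Compute A + B mod 23 directly:
a = 1: 1+12=13, 1+13=14, 1+14=15
a = 3: 3+12=15, 3+13=16, 3+14=17
A + B = {13, 14, 15, 16, 17}, so |A + B| = 5.
Verify: 5 ≥ 4? Yes ✓.

CD lower bound = 4, actual |A + B| = 5.


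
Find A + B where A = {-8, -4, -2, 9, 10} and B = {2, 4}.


A + B = {a + b : a ∈ A, b ∈ B}.
Enumerate all |A|·|B| = 5·2 = 10 pairs (a, b) and collect distinct sums.
a = -8: -8+2=-6, -8+4=-4
a = -4: -4+2=-2, -4+4=0
a = -2: -2+2=0, -2+4=2
a = 9: 9+2=11, 9+4=13
a = 10: 10+2=12, 10+4=14
Collecting distinct sums: A + B = {-6, -4, -2, 0, 2, 11, 12, 13, 14}
|A + B| = 9

A + B = {-6, -4, -2, 0, 2, 11, 12, 13, 14}


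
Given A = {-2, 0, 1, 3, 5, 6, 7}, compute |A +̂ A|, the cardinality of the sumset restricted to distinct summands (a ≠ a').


Restricted sumset: A +̂ A = {a + a' : a ∈ A, a' ∈ A, a ≠ a'}.
Equivalently, take A + A and drop any sum 2a that is achievable ONLY as a + a for a ∈ A (i.e. sums representable only with equal summands).
Enumerate pairs (a, a') with a < a' (symmetric, so each unordered pair gives one sum; this covers all a ≠ a'):
  -2 + 0 = -2
  -2 + 1 = -1
  -2 + 3 = 1
  -2 + 5 = 3
  -2 + 6 = 4
  -2 + 7 = 5
  0 + 1 = 1
  0 + 3 = 3
  0 + 5 = 5
  0 + 6 = 6
  0 + 7 = 7
  1 + 3 = 4
  1 + 5 = 6
  1 + 6 = 7
  1 + 7 = 8
  3 + 5 = 8
  3 + 6 = 9
  3 + 7 = 10
  5 + 6 = 11
  5 + 7 = 12
  6 + 7 = 13
Collected distinct sums: {-2, -1, 1, 3, 4, 5, 6, 7, 8, 9, 10, 11, 12, 13}
|A +̂ A| = 14
(Reference bound: |A +̂ A| ≥ 2|A| - 3 for |A| ≥ 2, with |A| = 7 giving ≥ 11.)

|A +̂ A| = 14


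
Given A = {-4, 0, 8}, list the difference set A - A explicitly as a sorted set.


A - A = {a - a' : a, a' ∈ A}.
Compute a - a' for each ordered pair (a, a'):
a = -4: -4--4=0, -4-0=-4, -4-8=-12
a = 0: 0--4=4, 0-0=0, 0-8=-8
a = 8: 8--4=12, 8-0=8, 8-8=0
Collecting distinct values (and noting 0 appears from a-a):
A - A = {-12, -8, -4, 0, 4, 8, 12}
|A - A| = 7

A - A = {-12, -8, -4, 0, 4, 8, 12}


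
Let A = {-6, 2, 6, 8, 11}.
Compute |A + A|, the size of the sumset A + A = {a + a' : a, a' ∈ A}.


A + A = {a + a' : a, a' ∈ A}; |A| = 5.
General bounds: 2|A| - 1 ≤ |A + A| ≤ |A|(|A|+1)/2, i.e. 9 ≤ |A + A| ≤ 15.
Lower bound 2|A|-1 is attained iff A is an arithmetic progression.
Enumerate sums a + a' for a ≤ a' (symmetric, so this suffices):
a = -6: -6+-6=-12, -6+2=-4, -6+6=0, -6+8=2, -6+11=5
a = 2: 2+2=4, 2+6=8, 2+8=10, 2+11=13
a = 6: 6+6=12, 6+8=14, 6+11=17
a = 8: 8+8=16, 8+11=19
a = 11: 11+11=22
Distinct sums: {-12, -4, 0, 2, 4, 5, 8, 10, 12, 13, 14, 16, 17, 19, 22}
|A + A| = 15

|A + A| = 15


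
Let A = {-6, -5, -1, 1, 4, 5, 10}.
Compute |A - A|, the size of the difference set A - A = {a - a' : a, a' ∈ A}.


A - A = {a - a' : a, a' ∈ A}; |A| = 7.
Bounds: 2|A|-1 ≤ |A - A| ≤ |A|² - |A| + 1, i.e. 13 ≤ |A - A| ≤ 43.
Note: 0 ∈ A - A always (from a - a). The set is symmetric: if d ∈ A - A then -d ∈ A - A.
Enumerate nonzero differences d = a - a' with a > a' (then include -d):
Positive differences: {1, 2, 3, 4, 5, 6, 7, 9, 10, 11, 15, 16}
Full difference set: {0} ∪ (positive diffs) ∪ (negative diffs).
|A - A| = 1 + 2·12 = 25 (matches direct enumeration: 25).

|A - A| = 25


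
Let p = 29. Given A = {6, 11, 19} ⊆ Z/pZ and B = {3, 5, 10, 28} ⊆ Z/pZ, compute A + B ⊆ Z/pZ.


Work in Z/29Z: reduce every sum a + b modulo 29.
Enumerate all 12 pairs:
a = 6: 6+3=9, 6+5=11, 6+10=16, 6+28=5
a = 11: 11+3=14, 11+5=16, 11+10=21, 11+28=10
a = 19: 19+3=22, 19+5=24, 19+10=0, 19+28=18
Distinct residues collected: {0, 5, 9, 10, 11, 14, 16, 18, 21, 22, 24}
|A + B| = 11 (out of 29 total residues).

A + B = {0, 5, 9, 10, 11, 14, 16, 18, 21, 22, 24}


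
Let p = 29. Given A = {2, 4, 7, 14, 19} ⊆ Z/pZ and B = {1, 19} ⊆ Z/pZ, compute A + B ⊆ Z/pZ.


Work in Z/29Z: reduce every sum a + b modulo 29.
Enumerate all 10 pairs:
a = 2: 2+1=3, 2+19=21
a = 4: 4+1=5, 4+19=23
a = 7: 7+1=8, 7+19=26
a = 14: 14+1=15, 14+19=4
a = 19: 19+1=20, 19+19=9
Distinct residues collected: {3, 4, 5, 8, 9, 15, 20, 21, 23, 26}
|A + B| = 10 (out of 29 total residues).

A + B = {3, 4, 5, 8, 9, 15, 20, 21, 23, 26}


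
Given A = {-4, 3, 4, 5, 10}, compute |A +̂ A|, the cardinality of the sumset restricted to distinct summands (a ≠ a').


Restricted sumset: A +̂ A = {a + a' : a ∈ A, a' ∈ A, a ≠ a'}.
Equivalently, take A + A and drop any sum 2a that is achievable ONLY as a + a for a ∈ A (i.e. sums representable only with equal summands).
Enumerate pairs (a, a') with a < a' (symmetric, so each unordered pair gives one sum; this covers all a ≠ a'):
  -4 + 3 = -1
  -4 + 4 = 0
  -4 + 5 = 1
  -4 + 10 = 6
  3 + 4 = 7
  3 + 5 = 8
  3 + 10 = 13
  4 + 5 = 9
  4 + 10 = 14
  5 + 10 = 15
Collected distinct sums: {-1, 0, 1, 6, 7, 8, 9, 13, 14, 15}
|A +̂ A| = 10
(Reference bound: |A +̂ A| ≥ 2|A| - 3 for |A| ≥ 2, with |A| = 5 giving ≥ 7.)

|A +̂ A| = 10


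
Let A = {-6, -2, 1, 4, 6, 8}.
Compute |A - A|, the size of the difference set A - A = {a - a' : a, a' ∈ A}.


A - A = {a - a' : a, a' ∈ A}; |A| = 6.
Bounds: 2|A|-1 ≤ |A - A| ≤ |A|² - |A| + 1, i.e. 11 ≤ |A - A| ≤ 31.
Note: 0 ∈ A - A always (from a - a). The set is symmetric: if d ∈ A - A then -d ∈ A - A.
Enumerate nonzero differences d = a - a' with a > a' (then include -d):
Positive differences: {2, 3, 4, 5, 6, 7, 8, 10, 12, 14}
Full difference set: {0} ∪ (positive diffs) ∪ (negative diffs).
|A - A| = 1 + 2·10 = 21 (matches direct enumeration: 21).

|A - A| = 21


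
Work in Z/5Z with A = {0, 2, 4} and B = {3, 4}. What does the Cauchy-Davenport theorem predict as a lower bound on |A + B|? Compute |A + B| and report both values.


Cauchy-Davenport: |A + B| ≥ min(p, |A| + |B| - 1) for A, B nonempty in Z/pZ.
|A| = 3, |B| = 2, p = 5.
CD lower bound = min(5, 3 + 2 - 1) = min(5, 4) = 4.
Compute A + B mod 5 directly:
a = 0: 0+3=3, 0+4=4
a = 2: 2+3=0, 2+4=1
a = 4: 4+3=2, 4+4=3
A + B = {0, 1, 2, 3, 4}, so |A + B| = 5.
Verify: 5 ≥ 4? Yes ✓.

CD lower bound = 4, actual |A + B| = 5.


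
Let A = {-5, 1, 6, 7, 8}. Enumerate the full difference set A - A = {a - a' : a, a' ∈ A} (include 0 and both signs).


A - A = {a - a' : a, a' ∈ A}.
Compute a - a' for each ordered pair (a, a'):
a = -5: -5--5=0, -5-1=-6, -5-6=-11, -5-7=-12, -5-8=-13
a = 1: 1--5=6, 1-1=0, 1-6=-5, 1-7=-6, 1-8=-7
a = 6: 6--5=11, 6-1=5, 6-6=0, 6-7=-1, 6-8=-2
a = 7: 7--5=12, 7-1=6, 7-6=1, 7-7=0, 7-8=-1
a = 8: 8--5=13, 8-1=7, 8-6=2, 8-7=1, 8-8=0
Collecting distinct values (and noting 0 appears from a-a):
A - A = {-13, -12, -11, -7, -6, -5, -2, -1, 0, 1, 2, 5, 6, 7, 11, 12, 13}
|A - A| = 17

A - A = {-13, -12, -11, -7, -6, -5, -2, -1, 0, 1, 2, 5, 6, 7, 11, 12, 13}


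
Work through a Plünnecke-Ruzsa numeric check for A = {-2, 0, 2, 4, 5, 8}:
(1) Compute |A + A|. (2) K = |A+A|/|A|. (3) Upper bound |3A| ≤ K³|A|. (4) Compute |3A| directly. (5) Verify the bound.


|A| = 6.
Step 1: Compute A + A by enumerating all 36 pairs.
A + A = {-4, -2, 0, 2, 3, 4, 5, 6, 7, 8, 9, 10, 12, 13, 16}, so |A + A| = 15.
Step 2: Doubling constant K = |A + A|/|A| = 15/6 = 15/6 ≈ 2.5000.
Step 3: Plünnecke-Ruzsa gives |3A| ≤ K³·|A| = (2.5000)³ · 6 ≈ 93.7500.
Step 4: Compute 3A = A + A + A directly by enumerating all triples (a,b,c) ∈ A³; |3A| = 25.
Step 5: Check 25 ≤ 93.7500? Yes ✓.

K = 15/6, Plünnecke-Ruzsa bound K³|A| ≈ 93.7500, |3A| = 25, inequality holds.


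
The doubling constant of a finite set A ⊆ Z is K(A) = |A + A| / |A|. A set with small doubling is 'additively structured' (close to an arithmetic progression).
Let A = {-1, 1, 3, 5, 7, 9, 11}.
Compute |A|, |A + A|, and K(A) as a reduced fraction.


|A| = 7.
Compute A + A by enumerating all 49 pairs.
A + A = {-2, 0, 2, 4, 6, 8, 10, 12, 14, 16, 18, 20, 22}, so |A + A| = 13.
K = |A + A| / |A| = 13/7 (already in lowest terms) ≈ 1.8571.
Reference: AP of size 7 gives K = 13/7 ≈ 1.8571; a fully generic set of size 7 gives K ≈ 4.0000.

|A| = 7, |A + A| = 13, K = 13/7.


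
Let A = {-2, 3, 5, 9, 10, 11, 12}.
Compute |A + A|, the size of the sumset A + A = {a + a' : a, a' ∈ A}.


A + A = {a + a' : a, a' ∈ A}; |A| = 7.
General bounds: 2|A| - 1 ≤ |A + A| ≤ |A|(|A|+1)/2, i.e. 13 ≤ |A + A| ≤ 28.
Lower bound 2|A|-1 is attained iff A is an arithmetic progression.
Enumerate sums a + a' for a ≤ a' (symmetric, so this suffices):
a = -2: -2+-2=-4, -2+3=1, -2+5=3, -2+9=7, -2+10=8, -2+11=9, -2+12=10
a = 3: 3+3=6, 3+5=8, 3+9=12, 3+10=13, 3+11=14, 3+12=15
a = 5: 5+5=10, 5+9=14, 5+10=15, 5+11=16, 5+12=17
a = 9: 9+9=18, 9+10=19, 9+11=20, 9+12=21
a = 10: 10+10=20, 10+11=21, 10+12=22
a = 11: 11+11=22, 11+12=23
a = 12: 12+12=24
Distinct sums: {-4, 1, 3, 6, 7, 8, 9, 10, 12, 13, 14, 15, 16, 17, 18, 19, 20, 21, 22, 23, 24}
|A + A| = 21

|A + A| = 21


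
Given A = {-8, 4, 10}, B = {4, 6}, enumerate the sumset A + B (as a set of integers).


A + B = {a + b : a ∈ A, b ∈ B}.
Enumerate all |A|·|B| = 3·2 = 6 pairs (a, b) and collect distinct sums.
a = -8: -8+4=-4, -8+6=-2
a = 4: 4+4=8, 4+6=10
a = 10: 10+4=14, 10+6=16
Collecting distinct sums: A + B = {-4, -2, 8, 10, 14, 16}
|A + B| = 6

A + B = {-4, -2, 8, 10, 14, 16}


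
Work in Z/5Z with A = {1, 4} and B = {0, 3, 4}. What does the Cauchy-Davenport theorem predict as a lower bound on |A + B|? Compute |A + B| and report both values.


Cauchy-Davenport: |A + B| ≥ min(p, |A| + |B| - 1) for A, B nonempty in Z/pZ.
|A| = 2, |B| = 3, p = 5.
CD lower bound = min(5, 2 + 3 - 1) = min(5, 4) = 4.
Compute A + B mod 5 directly:
a = 1: 1+0=1, 1+3=4, 1+4=0
a = 4: 4+0=4, 4+3=2, 4+4=3
A + B = {0, 1, 2, 3, 4}, so |A + B| = 5.
Verify: 5 ≥ 4? Yes ✓.

CD lower bound = 4, actual |A + B| = 5.


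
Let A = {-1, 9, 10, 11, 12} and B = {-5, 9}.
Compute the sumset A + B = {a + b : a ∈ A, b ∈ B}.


A + B = {a + b : a ∈ A, b ∈ B}.
Enumerate all |A|·|B| = 5·2 = 10 pairs (a, b) and collect distinct sums.
a = -1: -1+-5=-6, -1+9=8
a = 9: 9+-5=4, 9+9=18
a = 10: 10+-5=5, 10+9=19
a = 11: 11+-5=6, 11+9=20
a = 12: 12+-5=7, 12+9=21
Collecting distinct sums: A + B = {-6, 4, 5, 6, 7, 8, 18, 19, 20, 21}
|A + B| = 10

A + B = {-6, 4, 5, 6, 7, 8, 18, 19, 20, 21}


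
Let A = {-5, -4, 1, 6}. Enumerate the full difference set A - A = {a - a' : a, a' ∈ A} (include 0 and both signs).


A - A = {a - a' : a, a' ∈ A}.
Compute a - a' for each ordered pair (a, a'):
a = -5: -5--5=0, -5--4=-1, -5-1=-6, -5-6=-11
a = -4: -4--5=1, -4--4=0, -4-1=-5, -4-6=-10
a = 1: 1--5=6, 1--4=5, 1-1=0, 1-6=-5
a = 6: 6--5=11, 6--4=10, 6-1=5, 6-6=0
Collecting distinct values (and noting 0 appears from a-a):
A - A = {-11, -10, -6, -5, -1, 0, 1, 5, 6, 10, 11}
|A - A| = 11

A - A = {-11, -10, -6, -5, -1, 0, 1, 5, 6, 10, 11}


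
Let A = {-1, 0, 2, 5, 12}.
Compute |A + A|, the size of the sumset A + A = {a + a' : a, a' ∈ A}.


A + A = {a + a' : a, a' ∈ A}; |A| = 5.
General bounds: 2|A| - 1 ≤ |A + A| ≤ |A|(|A|+1)/2, i.e. 9 ≤ |A + A| ≤ 15.
Lower bound 2|A|-1 is attained iff A is an arithmetic progression.
Enumerate sums a + a' for a ≤ a' (symmetric, so this suffices):
a = -1: -1+-1=-2, -1+0=-1, -1+2=1, -1+5=4, -1+12=11
a = 0: 0+0=0, 0+2=2, 0+5=5, 0+12=12
a = 2: 2+2=4, 2+5=7, 2+12=14
a = 5: 5+5=10, 5+12=17
a = 12: 12+12=24
Distinct sums: {-2, -1, 0, 1, 2, 4, 5, 7, 10, 11, 12, 14, 17, 24}
|A + A| = 14

|A + A| = 14


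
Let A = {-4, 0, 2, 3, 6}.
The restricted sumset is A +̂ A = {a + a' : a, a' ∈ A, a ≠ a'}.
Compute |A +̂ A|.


Restricted sumset: A +̂ A = {a + a' : a ∈ A, a' ∈ A, a ≠ a'}.
Equivalently, take A + A and drop any sum 2a that is achievable ONLY as a + a for a ∈ A (i.e. sums representable only with equal summands).
Enumerate pairs (a, a') with a < a' (symmetric, so each unordered pair gives one sum; this covers all a ≠ a'):
  -4 + 0 = -4
  -4 + 2 = -2
  -4 + 3 = -1
  -4 + 6 = 2
  0 + 2 = 2
  0 + 3 = 3
  0 + 6 = 6
  2 + 3 = 5
  2 + 6 = 8
  3 + 6 = 9
Collected distinct sums: {-4, -2, -1, 2, 3, 5, 6, 8, 9}
|A +̂ A| = 9
(Reference bound: |A +̂ A| ≥ 2|A| - 3 for |A| ≥ 2, with |A| = 5 giving ≥ 7.)

|A +̂ A| = 9


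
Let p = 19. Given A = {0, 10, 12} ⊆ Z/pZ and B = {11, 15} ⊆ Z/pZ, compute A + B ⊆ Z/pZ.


Work in Z/19Z: reduce every sum a + b modulo 19.
Enumerate all 6 pairs:
a = 0: 0+11=11, 0+15=15
a = 10: 10+11=2, 10+15=6
a = 12: 12+11=4, 12+15=8
Distinct residues collected: {2, 4, 6, 8, 11, 15}
|A + B| = 6 (out of 19 total residues).

A + B = {2, 4, 6, 8, 11, 15}


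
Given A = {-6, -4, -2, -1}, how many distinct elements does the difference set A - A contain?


A - A = {a - a' : a, a' ∈ A}; |A| = 4.
Bounds: 2|A|-1 ≤ |A - A| ≤ |A|² - |A| + 1, i.e. 7 ≤ |A - A| ≤ 13.
Note: 0 ∈ A - A always (from a - a). The set is symmetric: if d ∈ A - A then -d ∈ A - A.
Enumerate nonzero differences d = a - a' with a > a' (then include -d):
Positive differences: {1, 2, 3, 4, 5}
Full difference set: {0} ∪ (positive diffs) ∪ (negative diffs).
|A - A| = 1 + 2·5 = 11 (matches direct enumeration: 11).

|A - A| = 11


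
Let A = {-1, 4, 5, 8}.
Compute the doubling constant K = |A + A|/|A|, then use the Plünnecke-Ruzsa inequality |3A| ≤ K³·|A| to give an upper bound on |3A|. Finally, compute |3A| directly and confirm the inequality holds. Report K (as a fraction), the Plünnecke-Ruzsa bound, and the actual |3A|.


|A| = 4.
Step 1: Compute A + A by enumerating all 16 pairs.
A + A = {-2, 3, 4, 7, 8, 9, 10, 12, 13, 16}, so |A + A| = 10.
Step 2: Doubling constant K = |A + A|/|A| = 10/4 = 10/4 ≈ 2.5000.
Step 3: Plünnecke-Ruzsa gives |3A| ≤ K³·|A| = (2.5000)³ · 4 ≈ 62.5000.
Step 4: Compute 3A = A + A + A directly by enumerating all triples (a,b,c) ∈ A³; |3A| = 18.
Step 5: Check 18 ≤ 62.5000? Yes ✓.

K = 10/4, Plünnecke-Ruzsa bound K³|A| ≈ 62.5000, |3A| = 18, inequality holds.


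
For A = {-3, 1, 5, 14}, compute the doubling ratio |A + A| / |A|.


|A| = 4.
Compute A + A by enumerating all 16 pairs.
A + A = {-6, -2, 2, 6, 10, 11, 15, 19, 28}, so |A + A| = 9.
K = |A + A| / |A| = 9/4 (already in lowest terms) ≈ 2.2500.
Reference: AP of size 4 gives K = 7/4 ≈ 1.7500; a fully generic set of size 4 gives K ≈ 2.5000.

|A| = 4, |A + A| = 9, K = 9/4.


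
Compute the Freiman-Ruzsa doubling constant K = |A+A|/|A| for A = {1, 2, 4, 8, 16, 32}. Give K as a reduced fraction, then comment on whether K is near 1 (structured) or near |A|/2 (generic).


|A| = 6.
Compute A + A by enumerating all 36 pairs.
A + A = {2, 3, 4, 5, 6, 8, 9, 10, 12, 16, 17, 18, 20, 24, 32, 33, 34, 36, 40, 48, 64}, so |A + A| = 21.
K = |A + A| / |A| = 21/6 = 7/2 ≈ 3.5000.
Reference: AP of size 6 gives K = 11/6 ≈ 1.8333; a fully generic set of size 6 gives K ≈ 3.5000.

|A| = 6, |A + A| = 21, K = 21/6 = 7/2.


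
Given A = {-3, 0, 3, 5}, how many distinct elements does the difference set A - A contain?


A - A = {a - a' : a, a' ∈ A}; |A| = 4.
Bounds: 2|A|-1 ≤ |A - A| ≤ |A|² - |A| + 1, i.e. 7 ≤ |A - A| ≤ 13.
Note: 0 ∈ A - A always (from a - a). The set is symmetric: if d ∈ A - A then -d ∈ A - A.
Enumerate nonzero differences d = a - a' with a > a' (then include -d):
Positive differences: {2, 3, 5, 6, 8}
Full difference set: {0} ∪ (positive diffs) ∪ (negative diffs).
|A - A| = 1 + 2·5 = 11 (matches direct enumeration: 11).

|A - A| = 11


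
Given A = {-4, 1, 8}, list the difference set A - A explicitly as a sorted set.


A - A = {a - a' : a, a' ∈ A}.
Compute a - a' for each ordered pair (a, a'):
a = -4: -4--4=0, -4-1=-5, -4-8=-12
a = 1: 1--4=5, 1-1=0, 1-8=-7
a = 8: 8--4=12, 8-1=7, 8-8=0
Collecting distinct values (and noting 0 appears from a-a):
A - A = {-12, -7, -5, 0, 5, 7, 12}
|A - A| = 7

A - A = {-12, -7, -5, 0, 5, 7, 12}


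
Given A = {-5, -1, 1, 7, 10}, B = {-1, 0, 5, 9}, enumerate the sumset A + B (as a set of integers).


A + B = {a + b : a ∈ A, b ∈ B}.
Enumerate all |A|·|B| = 5·4 = 20 pairs (a, b) and collect distinct sums.
a = -5: -5+-1=-6, -5+0=-5, -5+5=0, -5+9=4
a = -1: -1+-1=-2, -1+0=-1, -1+5=4, -1+9=8
a = 1: 1+-1=0, 1+0=1, 1+5=6, 1+9=10
a = 7: 7+-1=6, 7+0=7, 7+5=12, 7+9=16
a = 10: 10+-1=9, 10+0=10, 10+5=15, 10+9=19
Collecting distinct sums: A + B = {-6, -5, -2, -1, 0, 1, 4, 6, 7, 8, 9, 10, 12, 15, 16, 19}
|A + B| = 16

A + B = {-6, -5, -2, -1, 0, 1, 4, 6, 7, 8, 9, 10, 12, 15, 16, 19}


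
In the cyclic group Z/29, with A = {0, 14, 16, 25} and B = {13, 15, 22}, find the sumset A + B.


Work in Z/29Z: reduce every sum a + b modulo 29.
Enumerate all 12 pairs:
a = 0: 0+13=13, 0+15=15, 0+22=22
a = 14: 14+13=27, 14+15=0, 14+22=7
a = 16: 16+13=0, 16+15=2, 16+22=9
a = 25: 25+13=9, 25+15=11, 25+22=18
Distinct residues collected: {0, 2, 7, 9, 11, 13, 15, 18, 22, 27}
|A + B| = 10 (out of 29 total residues).

A + B = {0, 2, 7, 9, 11, 13, 15, 18, 22, 27}


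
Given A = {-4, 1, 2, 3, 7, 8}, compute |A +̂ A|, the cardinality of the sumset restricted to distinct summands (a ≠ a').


Restricted sumset: A +̂ A = {a + a' : a ∈ A, a' ∈ A, a ≠ a'}.
Equivalently, take A + A and drop any sum 2a that is achievable ONLY as a + a for a ∈ A (i.e. sums representable only with equal summands).
Enumerate pairs (a, a') with a < a' (symmetric, so each unordered pair gives one sum; this covers all a ≠ a'):
  -4 + 1 = -3
  -4 + 2 = -2
  -4 + 3 = -1
  -4 + 7 = 3
  -4 + 8 = 4
  1 + 2 = 3
  1 + 3 = 4
  1 + 7 = 8
  1 + 8 = 9
  2 + 3 = 5
  2 + 7 = 9
  2 + 8 = 10
  3 + 7 = 10
  3 + 8 = 11
  7 + 8 = 15
Collected distinct sums: {-3, -2, -1, 3, 4, 5, 8, 9, 10, 11, 15}
|A +̂ A| = 11
(Reference bound: |A +̂ A| ≥ 2|A| - 3 for |A| ≥ 2, with |A| = 6 giving ≥ 9.)

|A +̂ A| = 11


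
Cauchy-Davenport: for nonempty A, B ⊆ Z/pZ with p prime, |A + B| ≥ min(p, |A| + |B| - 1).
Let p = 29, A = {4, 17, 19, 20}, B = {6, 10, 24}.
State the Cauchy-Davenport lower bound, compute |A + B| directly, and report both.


Cauchy-Davenport: |A + B| ≥ min(p, |A| + |B| - 1) for A, B nonempty in Z/pZ.
|A| = 4, |B| = 3, p = 29.
CD lower bound = min(29, 4 + 3 - 1) = min(29, 6) = 6.
Compute A + B mod 29 directly:
a = 4: 4+6=10, 4+10=14, 4+24=28
a = 17: 17+6=23, 17+10=27, 17+24=12
a = 19: 19+6=25, 19+10=0, 19+24=14
a = 20: 20+6=26, 20+10=1, 20+24=15
A + B = {0, 1, 10, 12, 14, 15, 23, 25, 26, 27, 28}, so |A + B| = 11.
Verify: 11 ≥ 6? Yes ✓.

CD lower bound = 6, actual |A + B| = 11.


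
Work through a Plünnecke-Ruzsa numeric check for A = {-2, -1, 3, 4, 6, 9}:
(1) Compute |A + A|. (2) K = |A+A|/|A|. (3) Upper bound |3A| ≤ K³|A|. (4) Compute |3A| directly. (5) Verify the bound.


|A| = 6.
Step 1: Compute A + A by enumerating all 36 pairs.
A + A = {-4, -3, -2, 1, 2, 3, 4, 5, 6, 7, 8, 9, 10, 12, 13, 15, 18}, so |A + A| = 17.
Step 2: Doubling constant K = |A + A|/|A| = 17/6 = 17/6 ≈ 2.8333.
Step 3: Plünnecke-Ruzsa gives |3A| ≤ K³·|A| = (2.8333)³ · 6 ≈ 136.4722.
Step 4: Compute 3A = A + A + A directly by enumerating all triples (a,b,c) ∈ A³; |3A| = 29.
Step 5: Check 29 ≤ 136.4722? Yes ✓.

K = 17/6, Plünnecke-Ruzsa bound K³|A| ≈ 136.4722, |3A| = 29, inequality holds.


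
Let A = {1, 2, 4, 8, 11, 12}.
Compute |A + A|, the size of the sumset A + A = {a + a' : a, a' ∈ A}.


A + A = {a + a' : a, a' ∈ A}; |A| = 6.
General bounds: 2|A| - 1 ≤ |A + A| ≤ |A|(|A|+1)/2, i.e. 11 ≤ |A + A| ≤ 21.
Lower bound 2|A|-1 is attained iff A is an arithmetic progression.
Enumerate sums a + a' for a ≤ a' (symmetric, so this suffices):
a = 1: 1+1=2, 1+2=3, 1+4=5, 1+8=9, 1+11=12, 1+12=13
a = 2: 2+2=4, 2+4=6, 2+8=10, 2+11=13, 2+12=14
a = 4: 4+4=8, 4+8=12, 4+11=15, 4+12=16
a = 8: 8+8=16, 8+11=19, 8+12=20
a = 11: 11+11=22, 11+12=23
a = 12: 12+12=24
Distinct sums: {2, 3, 4, 5, 6, 8, 9, 10, 12, 13, 14, 15, 16, 19, 20, 22, 23, 24}
|A + A| = 18

|A + A| = 18


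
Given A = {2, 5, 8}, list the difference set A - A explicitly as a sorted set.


A - A = {a - a' : a, a' ∈ A}.
Compute a - a' for each ordered pair (a, a'):
a = 2: 2-2=0, 2-5=-3, 2-8=-6
a = 5: 5-2=3, 5-5=0, 5-8=-3
a = 8: 8-2=6, 8-5=3, 8-8=0
Collecting distinct values (and noting 0 appears from a-a):
A - A = {-6, -3, 0, 3, 6}
|A - A| = 5

A - A = {-6, -3, 0, 3, 6}


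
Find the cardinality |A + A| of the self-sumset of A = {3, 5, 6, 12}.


A + A = {a + a' : a, a' ∈ A}; |A| = 4.
General bounds: 2|A| - 1 ≤ |A + A| ≤ |A|(|A|+1)/2, i.e. 7 ≤ |A + A| ≤ 10.
Lower bound 2|A|-1 is attained iff A is an arithmetic progression.
Enumerate sums a + a' for a ≤ a' (symmetric, so this suffices):
a = 3: 3+3=6, 3+5=8, 3+6=9, 3+12=15
a = 5: 5+5=10, 5+6=11, 5+12=17
a = 6: 6+6=12, 6+12=18
a = 12: 12+12=24
Distinct sums: {6, 8, 9, 10, 11, 12, 15, 17, 18, 24}
|A + A| = 10

|A + A| = 10


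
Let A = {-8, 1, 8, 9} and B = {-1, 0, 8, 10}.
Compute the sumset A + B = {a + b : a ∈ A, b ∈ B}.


A + B = {a + b : a ∈ A, b ∈ B}.
Enumerate all |A|·|B| = 4·4 = 16 pairs (a, b) and collect distinct sums.
a = -8: -8+-1=-9, -8+0=-8, -8+8=0, -8+10=2
a = 1: 1+-1=0, 1+0=1, 1+8=9, 1+10=11
a = 8: 8+-1=7, 8+0=8, 8+8=16, 8+10=18
a = 9: 9+-1=8, 9+0=9, 9+8=17, 9+10=19
Collecting distinct sums: A + B = {-9, -8, 0, 1, 2, 7, 8, 9, 11, 16, 17, 18, 19}
|A + B| = 13

A + B = {-9, -8, 0, 1, 2, 7, 8, 9, 11, 16, 17, 18, 19}


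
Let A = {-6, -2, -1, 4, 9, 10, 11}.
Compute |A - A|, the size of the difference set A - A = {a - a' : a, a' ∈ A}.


A - A = {a - a' : a, a' ∈ A}; |A| = 7.
Bounds: 2|A|-1 ≤ |A - A| ≤ |A|² - |A| + 1, i.e. 13 ≤ |A - A| ≤ 43.
Note: 0 ∈ A - A always (from a - a). The set is symmetric: if d ∈ A - A then -d ∈ A - A.
Enumerate nonzero differences d = a - a' with a > a' (then include -d):
Positive differences: {1, 2, 4, 5, 6, 7, 10, 11, 12, 13, 15, 16, 17}
Full difference set: {0} ∪ (positive diffs) ∪ (negative diffs).
|A - A| = 1 + 2·13 = 27 (matches direct enumeration: 27).

|A - A| = 27


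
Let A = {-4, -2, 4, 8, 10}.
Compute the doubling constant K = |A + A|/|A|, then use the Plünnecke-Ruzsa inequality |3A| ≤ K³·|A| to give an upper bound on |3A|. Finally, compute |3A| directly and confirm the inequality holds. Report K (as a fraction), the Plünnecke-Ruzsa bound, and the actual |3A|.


|A| = 5.
Step 1: Compute A + A by enumerating all 25 pairs.
A + A = {-8, -6, -4, 0, 2, 4, 6, 8, 12, 14, 16, 18, 20}, so |A + A| = 13.
Step 2: Doubling constant K = |A + A|/|A| = 13/5 = 13/5 ≈ 2.6000.
Step 3: Plünnecke-Ruzsa gives |3A| ≤ K³·|A| = (2.6000)³ · 5 ≈ 87.8800.
Step 4: Compute 3A = A + A + A directly by enumerating all triples (a,b,c) ∈ A³; |3A| = 22.
Step 5: Check 22 ≤ 87.8800? Yes ✓.

K = 13/5, Plünnecke-Ruzsa bound K³|A| ≈ 87.8800, |3A| = 22, inequality holds.


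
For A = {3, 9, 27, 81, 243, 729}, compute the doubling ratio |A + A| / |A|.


|A| = 6.
Compute A + A by enumerating all 36 pairs.
A + A = {6, 12, 18, 30, 36, 54, 84, 90, 108, 162, 246, 252, 270, 324, 486, 732, 738, 756, 810, 972, 1458}, so |A + A| = 21.
K = |A + A| / |A| = 21/6 = 7/2 ≈ 3.5000.
Reference: AP of size 6 gives K = 11/6 ≈ 1.8333; a fully generic set of size 6 gives K ≈ 3.5000.

|A| = 6, |A + A| = 21, K = 21/6 = 7/2.


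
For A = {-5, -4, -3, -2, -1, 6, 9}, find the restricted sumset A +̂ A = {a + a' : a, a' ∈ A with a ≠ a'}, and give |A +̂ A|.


Restricted sumset: A +̂ A = {a + a' : a ∈ A, a' ∈ A, a ≠ a'}.
Equivalently, take A + A and drop any sum 2a that is achievable ONLY as a + a for a ∈ A (i.e. sums representable only with equal summands).
Enumerate pairs (a, a') with a < a' (symmetric, so each unordered pair gives one sum; this covers all a ≠ a'):
  -5 + -4 = -9
  -5 + -3 = -8
  -5 + -2 = -7
  -5 + -1 = -6
  -5 + 6 = 1
  -5 + 9 = 4
  -4 + -3 = -7
  -4 + -2 = -6
  -4 + -1 = -5
  -4 + 6 = 2
  -4 + 9 = 5
  -3 + -2 = -5
  -3 + -1 = -4
  -3 + 6 = 3
  -3 + 9 = 6
  -2 + -1 = -3
  -2 + 6 = 4
  -2 + 9 = 7
  -1 + 6 = 5
  -1 + 9 = 8
  6 + 9 = 15
Collected distinct sums: {-9, -8, -7, -6, -5, -4, -3, 1, 2, 3, 4, 5, 6, 7, 8, 15}
|A +̂ A| = 16
(Reference bound: |A +̂ A| ≥ 2|A| - 3 for |A| ≥ 2, with |A| = 7 giving ≥ 11.)

|A +̂ A| = 16


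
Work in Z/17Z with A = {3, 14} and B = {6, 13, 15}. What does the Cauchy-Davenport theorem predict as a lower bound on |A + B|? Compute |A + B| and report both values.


Cauchy-Davenport: |A + B| ≥ min(p, |A| + |B| - 1) for A, B nonempty in Z/pZ.
|A| = 2, |B| = 3, p = 17.
CD lower bound = min(17, 2 + 3 - 1) = min(17, 4) = 4.
Compute A + B mod 17 directly:
a = 3: 3+6=9, 3+13=16, 3+15=1
a = 14: 14+6=3, 14+13=10, 14+15=12
A + B = {1, 3, 9, 10, 12, 16}, so |A + B| = 6.
Verify: 6 ≥ 4? Yes ✓.

CD lower bound = 4, actual |A + B| = 6.


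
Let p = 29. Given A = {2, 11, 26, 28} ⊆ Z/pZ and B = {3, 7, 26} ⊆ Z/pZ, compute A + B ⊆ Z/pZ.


Work in Z/29Z: reduce every sum a + b modulo 29.
Enumerate all 12 pairs:
a = 2: 2+3=5, 2+7=9, 2+26=28
a = 11: 11+3=14, 11+7=18, 11+26=8
a = 26: 26+3=0, 26+7=4, 26+26=23
a = 28: 28+3=2, 28+7=6, 28+26=25
Distinct residues collected: {0, 2, 4, 5, 6, 8, 9, 14, 18, 23, 25, 28}
|A + B| = 12 (out of 29 total residues).

A + B = {0, 2, 4, 5, 6, 8, 9, 14, 18, 23, 25, 28}


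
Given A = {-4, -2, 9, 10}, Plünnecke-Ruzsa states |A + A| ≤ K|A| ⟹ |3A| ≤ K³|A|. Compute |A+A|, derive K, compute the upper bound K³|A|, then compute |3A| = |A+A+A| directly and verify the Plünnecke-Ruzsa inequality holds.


|A| = 4.
Step 1: Compute A + A by enumerating all 16 pairs.
A + A = {-8, -6, -4, 5, 6, 7, 8, 18, 19, 20}, so |A + A| = 10.
Step 2: Doubling constant K = |A + A|/|A| = 10/4 = 10/4 ≈ 2.5000.
Step 3: Plünnecke-Ruzsa gives |3A| ≤ K³·|A| = (2.5000)³ · 4 ≈ 62.5000.
Step 4: Compute 3A = A + A + A directly by enumerating all triples (a,b,c) ∈ A³; |3A| = 19.
Step 5: Check 19 ≤ 62.5000? Yes ✓.

K = 10/4, Plünnecke-Ruzsa bound K³|A| ≈ 62.5000, |3A| = 19, inequality holds.


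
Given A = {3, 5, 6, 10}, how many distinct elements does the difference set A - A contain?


A - A = {a - a' : a, a' ∈ A}; |A| = 4.
Bounds: 2|A|-1 ≤ |A - A| ≤ |A|² - |A| + 1, i.e. 7 ≤ |A - A| ≤ 13.
Note: 0 ∈ A - A always (from a - a). The set is symmetric: if d ∈ A - A then -d ∈ A - A.
Enumerate nonzero differences d = a - a' with a > a' (then include -d):
Positive differences: {1, 2, 3, 4, 5, 7}
Full difference set: {0} ∪ (positive diffs) ∪ (negative diffs).
|A - A| = 1 + 2·6 = 13 (matches direct enumeration: 13).

|A - A| = 13


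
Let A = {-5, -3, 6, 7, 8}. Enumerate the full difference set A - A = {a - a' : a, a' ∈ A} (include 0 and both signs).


A - A = {a - a' : a, a' ∈ A}.
Compute a - a' for each ordered pair (a, a'):
a = -5: -5--5=0, -5--3=-2, -5-6=-11, -5-7=-12, -5-8=-13
a = -3: -3--5=2, -3--3=0, -3-6=-9, -3-7=-10, -3-8=-11
a = 6: 6--5=11, 6--3=9, 6-6=0, 6-7=-1, 6-8=-2
a = 7: 7--5=12, 7--3=10, 7-6=1, 7-7=0, 7-8=-1
a = 8: 8--5=13, 8--3=11, 8-6=2, 8-7=1, 8-8=0
Collecting distinct values (and noting 0 appears from a-a):
A - A = {-13, -12, -11, -10, -9, -2, -1, 0, 1, 2, 9, 10, 11, 12, 13}
|A - A| = 15

A - A = {-13, -12, -11, -10, -9, -2, -1, 0, 1, 2, 9, 10, 11, 12, 13}


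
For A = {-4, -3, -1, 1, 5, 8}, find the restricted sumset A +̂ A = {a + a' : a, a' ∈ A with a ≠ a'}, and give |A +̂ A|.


Restricted sumset: A +̂ A = {a + a' : a ∈ A, a' ∈ A, a ≠ a'}.
Equivalently, take A + A and drop any sum 2a that is achievable ONLY as a + a for a ∈ A (i.e. sums representable only with equal summands).
Enumerate pairs (a, a') with a < a' (symmetric, so each unordered pair gives one sum; this covers all a ≠ a'):
  -4 + -3 = -7
  -4 + -1 = -5
  -4 + 1 = -3
  -4 + 5 = 1
  -4 + 8 = 4
  -3 + -1 = -4
  -3 + 1 = -2
  -3 + 5 = 2
  -3 + 8 = 5
  -1 + 1 = 0
  -1 + 5 = 4
  -1 + 8 = 7
  1 + 5 = 6
  1 + 8 = 9
  5 + 8 = 13
Collected distinct sums: {-7, -5, -4, -3, -2, 0, 1, 2, 4, 5, 6, 7, 9, 13}
|A +̂ A| = 14
(Reference bound: |A +̂ A| ≥ 2|A| - 3 for |A| ≥ 2, with |A| = 6 giving ≥ 9.)

|A +̂ A| = 14


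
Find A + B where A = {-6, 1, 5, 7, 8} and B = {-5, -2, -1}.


A + B = {a + b : a ∈ A, b ∈ B}.
Enumerate all |A|·|B| = 5·3 = 15 pairs (a, b) and collect distinct sums.
a = -6: -6+-5=-11, -6+-2=-8, -6+-1=-7
a = 1: 1+-5=-4, 1+-2=-1, 1+-1=0
a = 5: 5+-5=0, 5+-2=3, 5+-1=4
a = 7: 7+-5=2, 7+-2=5, 7+-1=6
a = 8: 8+-5=3, 8+-2=6, 8+-1=7
Collecting distinct sums: A + B = {-11, -8, -7, -4, -1, 0, 2, 3, 4, 5, 6, 7}
|A + B| = 12

A + B = {-11, -8, -7, -4, -1, 0, 2, 3, 4, 5, 6, 7}


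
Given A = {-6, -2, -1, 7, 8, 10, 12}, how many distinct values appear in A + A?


A + A = {a + a' : a, a' ∈ A}; |A| = 7.
General bounds: 2|A| - 1 ≤ |A + A| ≤ |A|(|A|+1)/2, i.e. 13 ≤ |A + A| ≤ 28.
Lower bound 2|A|-1 is attained iff A is an arithmetic progression.
Enumerate sums a + a' for a ≤ a' (symmetric, so this suffices):
a = -6: -6+-6=-12, -6+-2=-8, -6+-1=-7, -6+7=1, -6+8=2, -6+10=4, -6+12=6
a = -2: -2+-2=-4, -2+-1=-3, -2+7=5, -2+8=6, -2+10=8, -2+12=10
a = -1: -1+-1=-2, -1+7=6, -1+8=7, -1+10=9, -1+12=11
a = 7: 7+7=14, 7+8=15, 7+10=17, 7+12=19
a = 8: 8+8=16, 8+10=18, 8+12=20
a = 10: 10+10=20, 10+12=22
a = 12: 12+12=24
Distinct sums: {-12, -8, -7, -4, -3, -2, 1, 2, 4, 5, 6, 7, 8, 9, 10, 11, 14, 15, 16, 17, 18, 19, 20, 22, 24}
|A + A| = 25

|A + A| = 25


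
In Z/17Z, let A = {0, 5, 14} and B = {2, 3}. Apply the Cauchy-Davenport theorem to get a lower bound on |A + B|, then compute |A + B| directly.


Cauchy-Davenport: |A + B| ≥ min(p, |A| + |B| - 1) for A, B nonempty in Z/pZ.
|A| = 3, |B| = 2, p = 17.
CD lower bound = min(17, 3 + 2 - 1) = min(17, 4) = 4.
Compute A + B mod 17 directly:
a = 0: 0+2=2, 0+3=3
a = 5: 5+2=7, 5+3=8
a = 14: 14+2=16, 14+3=0
A + B = {0, 2, 3, 7, 8, 16}, so |A + B| = 6.
Verify: 6 ≥ 4? Yes ✓.

CD lower bound = 4, actual |A + B| = 6.


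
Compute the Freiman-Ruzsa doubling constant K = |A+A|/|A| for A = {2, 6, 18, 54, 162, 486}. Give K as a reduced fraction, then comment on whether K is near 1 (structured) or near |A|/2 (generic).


|A| = 6.
Compute A + A by enumerating all 36 pairs.
A + A = {4, 8, 12, 20, 24, 36, 56, 60, 72, 108, 164, 168, 180, 216, 324, 488, 492, 504, 540, 648, 972}, so |A + A| = 21.
K = |A + A| / |A| = 21/6 = 7/2 ≈ 3.5000.
Reference: AP of size 6 gives K = 11/6 ≈ 1.8333; a fully generic set of size 6 gives K ≈ 3.5000.

|A| = 6, |A + A| = 21, K = 21/6 = 7/2.


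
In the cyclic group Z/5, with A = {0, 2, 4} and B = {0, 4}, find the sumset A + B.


Work in Z/5Z: reduce every sum a + b modulo 5.
Enumerate all 6 pairs:
a = 0: 0+0=0, 0+4=4
a = 2: 2+0=2, 2+4=1
a = 4: 4+0=4, 4+4=3
Distinct residues collected: {0, 1, 2, 3, 4}
|A + B| = 5 (out of 5 total residues).

A + B = {0, 1, 2, 3, 4}


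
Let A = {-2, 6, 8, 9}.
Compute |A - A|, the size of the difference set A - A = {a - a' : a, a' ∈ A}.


A - A = {a - a' : a, a' ∈ A}; |A| = 4.
Bounds: 2|A|-1 ≤ |A - A| ≤ |A|² - |A| + 1, i.e. 7 ≤ |A - A| ≤ 13.
Note: 0 ∈ A - A always (from a - a). The set is symmetric: if d ∈ A - A then -d ∈ A - A.
Enumerate nonzero differences d = a - a' with a > a' (then include -d):
Positive differences: {1, 2, 3, 8, 10, 11}
Full difference set: {0} ∪ (positive diffs) ∪ (negative diffs).
|A - A| = 1 + 2·6 = 13 (matches direct enumeration: 13).

|A - A| = 13


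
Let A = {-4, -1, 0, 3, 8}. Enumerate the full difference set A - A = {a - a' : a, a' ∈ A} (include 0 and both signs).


A - A = {a - a' : a, a' ∈ A}.
Compute a - a' for each ordered pair (a, a'):
a = -4: -4--4=0, -4--1=-3, -4-0=-4, -4-3=-7, -4-8=-12
a = -1: -1--4=3, -1--1=0, -1-0=-1, -1-3=-4, -1-8=-9
a = 0: 0--4=4, 0--1=1, 0-0=0, 0-3=-3, 0-8=-8
a = 3: 3--4=7, 3--1=4, 3-0=3, 3-3=0, 3-8=-5
a = 8: 8--4=12, 8--1=9, 8-0=8, 8-3=5, 8-8=0
Collecting distinct values (and noting 0 appears from a-a):
A - A = {-12, -9, -8, -7, -5, -4, -3, -1, 0, 1, 3, 4, 5, 7, 8, 9, 12}
|A - A| = 17

A - A = {-12, -9, -8, -7, -5, -4, -3, -1, 0, 1, 3, 4, 5, 7, 8, 9, 12}
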